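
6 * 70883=425298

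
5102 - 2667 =2435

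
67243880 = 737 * 91240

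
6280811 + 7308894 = 13589705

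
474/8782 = 237/4391  =  0.05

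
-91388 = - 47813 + -43575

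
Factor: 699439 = 13^1 * 173^1*311^1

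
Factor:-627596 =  - 2^2*156899^1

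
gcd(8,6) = 2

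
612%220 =172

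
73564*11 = 809204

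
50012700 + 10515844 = 60528544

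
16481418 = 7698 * 2141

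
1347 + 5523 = 6870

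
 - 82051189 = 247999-82299188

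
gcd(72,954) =18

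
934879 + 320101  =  1254980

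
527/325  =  527/325 = 1.62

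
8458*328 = 2774224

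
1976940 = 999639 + 977301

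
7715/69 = 111 + 56/69 = 111.81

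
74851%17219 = 5975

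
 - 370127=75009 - 445136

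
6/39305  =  6/39305= 0.00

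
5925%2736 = 453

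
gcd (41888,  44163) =7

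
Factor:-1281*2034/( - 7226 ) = 3^3*7^1 * 61^1 * 113^1*3613^ ( - 1) = 1302777/3613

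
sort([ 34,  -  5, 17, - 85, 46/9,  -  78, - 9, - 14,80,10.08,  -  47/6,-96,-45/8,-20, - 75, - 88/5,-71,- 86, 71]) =[ - 96, - 86, - 85, - 78, - 75,-71, -20, - 88/5,-14,-9, - 47/6,-45/8,-5,46/9, 10.08,17 , 34,71, 80] 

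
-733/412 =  -733/412 = -  1.78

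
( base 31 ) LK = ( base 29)N4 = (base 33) KB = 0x29F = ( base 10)671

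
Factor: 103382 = 2^1*51691^1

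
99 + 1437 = 1536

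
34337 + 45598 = 79935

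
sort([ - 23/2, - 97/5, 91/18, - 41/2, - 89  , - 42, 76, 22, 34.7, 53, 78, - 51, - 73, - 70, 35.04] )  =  [ - 89, - 73, - 70 , - 51, - 42 ,-41/2 , - 97/5, - 23/2,91/18, 22, 34.7  ,  35.04, 53, 76,78 ] 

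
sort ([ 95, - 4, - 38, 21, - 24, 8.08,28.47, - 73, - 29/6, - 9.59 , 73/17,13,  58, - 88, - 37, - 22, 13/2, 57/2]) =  [ - 88, -73, - 38, - 37, - 24, - 22,- 9.59, - 29/6, - 4, 73/17, 13/2 , 8.08, 13,21, 28.47,57/2, 58, 95] 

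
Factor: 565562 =2^1*83^1*3407^1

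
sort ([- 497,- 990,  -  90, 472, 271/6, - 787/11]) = [-990, - 497, - 90 ,- 787/11 , 271/6 , 472 ] 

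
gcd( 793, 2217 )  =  1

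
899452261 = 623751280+275700981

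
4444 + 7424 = 11868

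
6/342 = 1/57 = 0.02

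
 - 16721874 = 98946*( - 169 )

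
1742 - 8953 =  - 7211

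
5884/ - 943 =  -  7 + 717/943= - 6.24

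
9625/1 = 9625 = 9625.00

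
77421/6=25807/2 =12903.50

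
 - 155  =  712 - 867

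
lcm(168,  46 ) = 3864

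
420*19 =7980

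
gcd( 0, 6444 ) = 6444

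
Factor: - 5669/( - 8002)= 2^(  -  1 )*4001^( - 1)*5669^1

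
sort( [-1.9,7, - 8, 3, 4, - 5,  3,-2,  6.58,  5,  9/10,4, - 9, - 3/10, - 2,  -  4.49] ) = [ -9, - 8,- 5,-4.49,-2,-2,-1.9,-3/10, 9/10,  3,  3,4, 4,5,6.58,7 ]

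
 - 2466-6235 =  - 8701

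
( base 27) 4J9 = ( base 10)3438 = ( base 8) 6556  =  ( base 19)99i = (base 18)ab0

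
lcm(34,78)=1326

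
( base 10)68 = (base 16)44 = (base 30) 28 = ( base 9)75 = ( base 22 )32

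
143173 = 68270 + 74903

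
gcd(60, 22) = 2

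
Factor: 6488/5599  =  2^3 *11^( - 1 ) * 509^(-1 )*811^1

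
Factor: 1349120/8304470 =2^8 * 17^1*31^1*830447^( - 1)= 134912/830447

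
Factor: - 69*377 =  - 26013 =- 3^1*13^1*23^1*29^1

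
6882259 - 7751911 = - 869652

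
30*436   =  13080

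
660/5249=660/5249 = 0.13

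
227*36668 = 8323636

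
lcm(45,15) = 45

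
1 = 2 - 1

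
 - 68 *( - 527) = 35836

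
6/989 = 6/989=0.01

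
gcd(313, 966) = 1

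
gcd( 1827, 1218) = 609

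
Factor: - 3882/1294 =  - 3^1 = - 3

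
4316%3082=1234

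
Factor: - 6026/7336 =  - 23/28 = - 2^(-2)*7^( - 1 )*23^1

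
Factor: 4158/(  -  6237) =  - 2/3 = - 2^1*3^( - 1 )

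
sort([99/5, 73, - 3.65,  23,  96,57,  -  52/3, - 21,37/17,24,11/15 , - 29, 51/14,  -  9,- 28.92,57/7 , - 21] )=[ - 29 ,- 28.92, - 21, - 21, -52/3, - 9, - 3.65, 11/15, 37/17,51/14, 57/7,  99/5,  23,  24,57,73, 96 ] 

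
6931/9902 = 6931/9902 = 0.70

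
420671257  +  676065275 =1096736532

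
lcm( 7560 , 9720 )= 68040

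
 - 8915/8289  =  -8915/8289= - 1.08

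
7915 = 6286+1629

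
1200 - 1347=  - 147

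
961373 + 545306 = 1506679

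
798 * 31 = 24738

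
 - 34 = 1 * (-34) 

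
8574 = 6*1429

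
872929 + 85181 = 958110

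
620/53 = 11 + 37/53 = 11.70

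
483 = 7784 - 7301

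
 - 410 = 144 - 554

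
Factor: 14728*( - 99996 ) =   -  2^5*3^1 *7^1  *  13^1 * 263^1*641^1=- 1472741088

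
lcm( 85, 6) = 510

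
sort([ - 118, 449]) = [ - 118,449] 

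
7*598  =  4186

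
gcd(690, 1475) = 5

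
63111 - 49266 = 13845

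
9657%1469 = 843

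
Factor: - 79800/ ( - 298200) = 19/71 = 19^1*71^( -1 )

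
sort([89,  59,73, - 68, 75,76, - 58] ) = [ -68,-58,59, 73,75,  76,89]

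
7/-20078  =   - 7/20078 = - 0.00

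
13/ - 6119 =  - 13/6119 =- 0.00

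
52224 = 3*17408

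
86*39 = 3354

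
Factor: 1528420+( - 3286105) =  - 3^1*5^1 * 37^1*3167^1 = - 1757685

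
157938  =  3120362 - 2962424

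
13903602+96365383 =110268985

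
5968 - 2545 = 3423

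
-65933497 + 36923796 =  -  29009701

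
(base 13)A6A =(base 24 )322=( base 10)1778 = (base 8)3362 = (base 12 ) 1042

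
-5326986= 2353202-7680188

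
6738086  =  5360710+1377376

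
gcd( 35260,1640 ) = 820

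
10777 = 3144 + 7633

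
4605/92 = 50+5/92=50.05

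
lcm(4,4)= 4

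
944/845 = 944/845 = 1.12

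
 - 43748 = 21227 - 64975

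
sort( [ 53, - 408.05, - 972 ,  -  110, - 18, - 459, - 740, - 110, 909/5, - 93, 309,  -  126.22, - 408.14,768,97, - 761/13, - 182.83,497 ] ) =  [ - 972,-740, - 459, - 408.14, - 408.05, - 182.83,-126.22,-110, - 110, - 93, - 761/13, - 18, 53, 97,909/5 , 309,497,768 ]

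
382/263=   382/263   =  1.45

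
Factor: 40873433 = 41^1  *83^1*12011^1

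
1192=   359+833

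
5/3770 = 1/754 = 0.00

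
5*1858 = 9290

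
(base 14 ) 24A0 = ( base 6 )45404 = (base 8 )14414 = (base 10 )6412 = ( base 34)5IK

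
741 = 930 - 189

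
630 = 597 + 33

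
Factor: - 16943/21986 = -2^( - 1)*10993^( - 1)*16943^1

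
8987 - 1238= 7749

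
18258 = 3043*6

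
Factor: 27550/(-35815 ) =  - 2^1 * 5^1  *  13^ (-1) = -10/13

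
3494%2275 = 1219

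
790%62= 46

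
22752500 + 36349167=59101667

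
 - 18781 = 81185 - 99966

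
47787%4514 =2647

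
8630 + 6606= 15236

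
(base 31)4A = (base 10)134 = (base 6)342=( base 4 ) 2012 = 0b10000110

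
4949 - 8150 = - 3201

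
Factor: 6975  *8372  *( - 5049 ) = -2^2 * 3^5*5^2*7^1*11^1*13^1 * 17^1*23^1 *31^1= - 294834840300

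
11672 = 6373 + 5299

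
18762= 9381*2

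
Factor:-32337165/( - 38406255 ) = 7^1*263^1 * 1171^1*2560417^ (-1)  =  2155811/2560417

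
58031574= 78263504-20231930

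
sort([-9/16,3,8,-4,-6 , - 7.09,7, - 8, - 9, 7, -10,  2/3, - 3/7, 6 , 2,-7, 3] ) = [ - 10,  -  9,  -  8,  -  7.09,-7,-6,- 4, -9/16, - 3/7,2/3,2, 3,3, 6,7,  7,8 ]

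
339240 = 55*6168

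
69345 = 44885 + 24460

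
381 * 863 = 328803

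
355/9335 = 71/1867 = 0.04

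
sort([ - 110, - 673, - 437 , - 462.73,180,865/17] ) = [ - 673, - 462.73, - 437, - 110, 865/17 , 180 ]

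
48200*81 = 3904200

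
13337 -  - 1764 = 15101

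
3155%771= 71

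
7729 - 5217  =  2512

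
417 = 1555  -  1138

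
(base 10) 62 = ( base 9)68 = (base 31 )20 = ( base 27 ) 28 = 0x3E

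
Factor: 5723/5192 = 97/88= 2^( - 3)  *  11^(-1) * 97^1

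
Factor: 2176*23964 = 2^9*3^1 * 17^1*1997^1   =  52145664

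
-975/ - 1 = 975/1 = 975.00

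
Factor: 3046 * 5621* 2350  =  40235680100 = 2^2*5^2*7^1*11^1 * 47^1*73^1*1523^1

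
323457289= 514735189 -191277900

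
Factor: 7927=7927^1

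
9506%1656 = 1226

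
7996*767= 6132932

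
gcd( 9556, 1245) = 1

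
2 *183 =366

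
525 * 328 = 172200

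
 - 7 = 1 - 8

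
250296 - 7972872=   -  7722576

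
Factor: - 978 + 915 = -3^2*7^1 = - 63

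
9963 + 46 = 10009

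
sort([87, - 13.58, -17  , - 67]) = [ - 67, - 17, - 13.58, 87 ] 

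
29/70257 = 29/70257 = 0.00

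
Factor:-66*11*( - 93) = 67518 =2^1*3^2*11^2  *31^1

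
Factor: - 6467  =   - 29^1*223^1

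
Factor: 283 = 283^1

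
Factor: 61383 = 3^1* 7^1* 37^1*79^1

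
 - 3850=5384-9234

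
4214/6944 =301/496=0.61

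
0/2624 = 0=0.00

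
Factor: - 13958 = - 2^1*7^1*997^1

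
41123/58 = 41123/58 = 709.02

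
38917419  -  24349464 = 14567955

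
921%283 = 72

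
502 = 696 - 194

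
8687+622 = 9309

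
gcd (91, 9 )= 1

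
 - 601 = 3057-3658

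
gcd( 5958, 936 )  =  18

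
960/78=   12+4/13 = 12.31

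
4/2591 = 4/2591 =0.00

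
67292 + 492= 67784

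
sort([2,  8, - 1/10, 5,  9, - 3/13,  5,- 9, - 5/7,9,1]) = [ - 9, - 5/7, - 3/13, - 1/10,1,2,5, 5,  8,9,9 ]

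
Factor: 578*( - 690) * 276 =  - 2^4*3^2*5^1*17^2 * 23^2 = - 110074320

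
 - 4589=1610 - 6199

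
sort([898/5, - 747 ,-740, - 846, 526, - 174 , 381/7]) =[ - 846, - 747, - 740, - 174 , 381/7, 898/5, 526] 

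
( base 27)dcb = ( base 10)9812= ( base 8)23124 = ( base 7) 40415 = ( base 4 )2121110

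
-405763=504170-909933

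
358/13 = 27 + 7/13 =27.54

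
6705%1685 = 1650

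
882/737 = 1+145/737=1.20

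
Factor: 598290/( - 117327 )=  - 770/151 = - 2^1*5^1* 7^1*11^1*151^( - 1 )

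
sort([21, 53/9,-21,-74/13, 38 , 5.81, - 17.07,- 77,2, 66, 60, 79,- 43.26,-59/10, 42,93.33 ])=[  -  77, - 43.26, - 21,-17.07,  -  59/10,-74/13,2, 5.81, 53/9, 21 , 38, 42, 60, 66, 79,93.33]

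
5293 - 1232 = 4061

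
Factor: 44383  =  44383^1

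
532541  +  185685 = 718226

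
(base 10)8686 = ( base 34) 7hg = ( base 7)34216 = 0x21ee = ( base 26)CM2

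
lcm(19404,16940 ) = 1067220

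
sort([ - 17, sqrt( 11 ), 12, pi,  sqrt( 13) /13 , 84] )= [-17, sqrt( 13)/13,pi, sqrt( 11), 12,84]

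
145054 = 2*72527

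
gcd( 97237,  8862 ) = 7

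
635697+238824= 874521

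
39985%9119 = 3509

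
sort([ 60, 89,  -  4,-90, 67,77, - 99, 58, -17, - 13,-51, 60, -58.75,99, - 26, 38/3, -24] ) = [  -  99, - 90, - 58.75,-51, - 26, - 24, - 17 , - 13, - 4,38/3, 58, 60,60, 67, 77,  89, 99] 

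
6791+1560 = 8351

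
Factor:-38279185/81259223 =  -5^1 * 7^1*83^1 * 719^(  -  1)*13177^1*113017^( - 1 ) 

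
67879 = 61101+6778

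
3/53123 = 3/53123 = 0.00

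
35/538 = 35/538  =  0.07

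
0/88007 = 0 = 0.00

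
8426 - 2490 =5936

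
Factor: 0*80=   0 =0^1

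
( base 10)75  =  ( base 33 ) 29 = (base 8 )113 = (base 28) 2j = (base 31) 2D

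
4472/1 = 4472 = 4472.00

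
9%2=1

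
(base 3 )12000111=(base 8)7112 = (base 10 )3658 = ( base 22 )7c6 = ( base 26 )5ai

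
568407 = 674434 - 106027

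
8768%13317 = 8768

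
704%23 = 14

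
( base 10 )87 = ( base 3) 10020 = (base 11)7a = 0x57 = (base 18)4f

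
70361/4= 17590 + 1/4= 17590.25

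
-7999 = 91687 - 99686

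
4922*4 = 19688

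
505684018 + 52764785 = 558448803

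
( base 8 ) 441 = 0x121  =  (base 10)289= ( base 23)cd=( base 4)10201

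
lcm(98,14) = 98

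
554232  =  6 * 92372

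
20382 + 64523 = 84905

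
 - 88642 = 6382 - 95024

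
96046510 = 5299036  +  90747474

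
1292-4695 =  - 3403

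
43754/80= 21877/40 = 546.92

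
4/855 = 4/855=   0.00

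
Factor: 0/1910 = 0 = 0^1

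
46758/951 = 15586/317 = 49.17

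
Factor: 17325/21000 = 2^( - 3 ) *3^1*5^( - 1 )*11^1 = 33/40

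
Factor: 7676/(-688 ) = - 1919/172 = - 2^(  -  2 )*19^1*43^(  -  1 )*101^1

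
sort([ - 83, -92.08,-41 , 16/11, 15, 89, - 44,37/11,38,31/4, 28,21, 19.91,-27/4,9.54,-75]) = [-92.08 ,-83,-75 , - 44 , - 41,-27/4, 16/11,37/11, 31/4,9.54, 15, 19.91, 21,28,38,89 ]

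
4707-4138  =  569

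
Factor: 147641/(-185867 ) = -533/671 = -  11^ (-1)*13^1*41^1*61^( -1 ) 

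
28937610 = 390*74199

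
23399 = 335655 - 312256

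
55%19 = 17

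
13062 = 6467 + 6595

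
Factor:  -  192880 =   -  2^4*  5^1*2411^1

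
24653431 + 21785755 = 46439186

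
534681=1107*483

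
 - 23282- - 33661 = 10379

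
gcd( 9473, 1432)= 1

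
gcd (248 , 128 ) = 8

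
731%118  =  23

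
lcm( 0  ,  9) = 0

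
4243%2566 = 1677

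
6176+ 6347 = 12523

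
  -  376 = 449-825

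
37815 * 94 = 3554610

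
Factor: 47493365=5^1*1619^1 * 5867^1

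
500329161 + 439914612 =940243773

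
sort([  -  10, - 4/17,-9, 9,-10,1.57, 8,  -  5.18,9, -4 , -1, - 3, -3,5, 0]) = [ - 10, - 10, - 9, - 5.18, - 4, - 3, - 3, - 1,-4/17,0, 1.57 , 5, 8, 9, 9 ]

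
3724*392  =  1459808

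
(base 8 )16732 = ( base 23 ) ea6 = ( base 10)7642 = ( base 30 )8em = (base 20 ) j22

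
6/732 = 1/122= 0.01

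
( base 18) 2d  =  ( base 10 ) 49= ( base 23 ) 23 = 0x31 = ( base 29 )1k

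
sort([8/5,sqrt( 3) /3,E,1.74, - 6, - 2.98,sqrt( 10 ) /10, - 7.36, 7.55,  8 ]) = [  -  7.36, - 6, - 2.98, sqrt(10) /10, sqrt(3 ) /3,8/5,  1.74, E, 7.55, 8] 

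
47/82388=47/82388 = 0.00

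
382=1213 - 831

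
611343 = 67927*9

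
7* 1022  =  7154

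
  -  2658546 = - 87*30558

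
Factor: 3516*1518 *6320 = 2^7*3^2*5^1*11^1*23^1*79^1*293^1 = 33731660160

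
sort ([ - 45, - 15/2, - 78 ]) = [-78, - 45,- 15/2 ]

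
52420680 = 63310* 828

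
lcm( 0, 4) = 0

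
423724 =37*11452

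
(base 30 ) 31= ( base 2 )1011011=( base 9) 111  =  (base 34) 2n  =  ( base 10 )91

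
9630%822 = 588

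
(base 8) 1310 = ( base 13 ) 42A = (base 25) 13c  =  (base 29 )og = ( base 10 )712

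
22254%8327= 5600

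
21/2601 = 7/867=0.01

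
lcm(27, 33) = 297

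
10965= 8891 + 2074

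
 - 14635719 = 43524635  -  58160354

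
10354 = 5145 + 5209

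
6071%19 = 10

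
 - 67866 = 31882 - 99748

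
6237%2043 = 108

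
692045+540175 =1232220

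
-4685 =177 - 4862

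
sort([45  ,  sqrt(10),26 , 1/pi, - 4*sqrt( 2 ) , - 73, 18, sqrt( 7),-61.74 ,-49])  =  [ - 73, - 61.74, - 49, - 4*sqrt( 2),1/pi,  sqrt(7),  sqrt(10),18,26,  45]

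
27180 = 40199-13019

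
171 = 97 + 74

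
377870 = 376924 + 946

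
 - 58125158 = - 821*70798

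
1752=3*584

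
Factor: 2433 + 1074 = 3^1*7^1*167^1=   3507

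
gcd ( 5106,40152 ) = 6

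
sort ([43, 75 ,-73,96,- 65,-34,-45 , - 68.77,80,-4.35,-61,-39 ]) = [ - 73, -68.77, -65,-61, - 45, - 39, - 34,  -  4.35,43, 75,80 , 96] 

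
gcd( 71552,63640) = 344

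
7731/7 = 1104 + 3/7=1104.43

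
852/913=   852/913 = 0.93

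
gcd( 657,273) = 3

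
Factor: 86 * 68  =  2^3 * 17^1*43^1 = 5848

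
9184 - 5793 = 3391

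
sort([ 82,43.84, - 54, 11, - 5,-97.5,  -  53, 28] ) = [-97.5, - 54, - 53, - 5, 11, 28,43.84,  82]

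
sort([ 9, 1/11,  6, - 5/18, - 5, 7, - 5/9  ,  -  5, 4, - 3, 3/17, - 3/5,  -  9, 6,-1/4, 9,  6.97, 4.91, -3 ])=[  -  9 , - 5,-5,  -  3,-3, - 3/5, - 5/9, - 5/18, - 1/4, 1/11,3/17, 4,4.91, 6, 6, 6.97,7, 9,9]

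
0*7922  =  0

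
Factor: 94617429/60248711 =3^1*293^(  -  1)*205627^( - 1)*31539143^1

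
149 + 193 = 342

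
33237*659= 21903183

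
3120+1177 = 4297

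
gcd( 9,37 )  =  1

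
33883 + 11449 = 45332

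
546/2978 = 273/1489 = 0.18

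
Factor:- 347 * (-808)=2^3 * 101^1*347^1= 280376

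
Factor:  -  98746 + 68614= - 30132= -2^2*3^5*31^1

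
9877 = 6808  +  3069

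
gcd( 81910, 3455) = 5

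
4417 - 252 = 4165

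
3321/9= 369 = 369.00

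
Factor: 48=2^4*3^1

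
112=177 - 65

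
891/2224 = 891/2224   =  0.40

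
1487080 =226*6580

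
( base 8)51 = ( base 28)1D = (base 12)35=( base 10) 41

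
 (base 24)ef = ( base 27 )D0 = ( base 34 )ab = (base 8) 537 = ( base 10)351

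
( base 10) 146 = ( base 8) 222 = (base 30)4q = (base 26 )5G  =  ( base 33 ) 4e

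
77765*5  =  388825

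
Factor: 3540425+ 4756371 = 8296796 = 2^2 * 2074199^1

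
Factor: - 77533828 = -2^2*23^1 *842759^1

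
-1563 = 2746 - 4309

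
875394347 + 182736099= 1058130446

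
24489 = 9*2721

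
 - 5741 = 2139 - 7880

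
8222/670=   12+91/335 =12.27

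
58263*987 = 57505581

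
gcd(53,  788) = 1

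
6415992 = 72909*88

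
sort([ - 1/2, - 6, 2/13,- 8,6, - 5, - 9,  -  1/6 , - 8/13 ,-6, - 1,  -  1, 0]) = [- 9, - 8,-6, - 6, - 5, - 1,  -  1, - 8/13, -1/2, - 1/6,  0, 2/13,6 ] 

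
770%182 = 42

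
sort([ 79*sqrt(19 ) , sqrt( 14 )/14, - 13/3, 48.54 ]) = [ - 13/3,sqrt(14 )/14,48.54,79*sqrt( 19 ) ] 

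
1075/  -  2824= - 1075/2824 = - 0.38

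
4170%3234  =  936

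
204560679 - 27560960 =176999719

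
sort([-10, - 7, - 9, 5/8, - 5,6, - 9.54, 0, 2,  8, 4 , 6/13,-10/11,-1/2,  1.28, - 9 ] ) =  [-10, - 9.54, - 9, - 9, - 7, - 5,-10/11, - 1/2 , 0,6/13,5/8,  1.28,2,4,  6 , 8] 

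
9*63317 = 569853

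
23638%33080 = 23638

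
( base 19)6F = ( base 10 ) 129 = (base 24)59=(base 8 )201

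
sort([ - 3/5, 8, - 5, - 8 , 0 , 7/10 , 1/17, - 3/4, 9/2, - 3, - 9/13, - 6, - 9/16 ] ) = [  -  8,-6, - 5 , - 3 , - 3/4, - 9/13 , - 3/5, - 9/16,  0,1/17, 7/10, 9/2, 8] 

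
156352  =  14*11168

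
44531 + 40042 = 84573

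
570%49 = 31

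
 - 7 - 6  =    -  13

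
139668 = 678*206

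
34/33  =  34/33  =  1.03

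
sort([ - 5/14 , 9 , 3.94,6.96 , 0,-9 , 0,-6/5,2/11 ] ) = [-9, - 6/5, - 5/14,0,  0,2/11,3.94,6.96  ,  9] 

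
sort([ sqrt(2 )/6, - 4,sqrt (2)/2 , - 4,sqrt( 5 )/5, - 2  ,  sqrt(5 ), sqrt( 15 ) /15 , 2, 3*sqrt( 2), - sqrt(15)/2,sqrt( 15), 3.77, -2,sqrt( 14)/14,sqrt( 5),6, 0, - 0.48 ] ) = [ - 4, - 4, - 2,-2,  -  sqrt(15 ) /2, - 0.48 , 0,sqrt( 2)/6 , sqrt( 15) /15,sqrt( 14) /14 , sqrt( 5)/5,sqrt( 2)/2,2,sqrt ( 5),sqrt( 5 ), 3.77 , sqrt( 15), 3*sqrt(2), 6] 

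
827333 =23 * 35971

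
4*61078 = 244312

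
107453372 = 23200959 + 84252413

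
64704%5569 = 3445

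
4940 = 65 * 76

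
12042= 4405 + 7637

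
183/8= 183/8 = 22.88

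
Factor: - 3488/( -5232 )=2/3=2^1*3^ (-1 )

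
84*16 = 1344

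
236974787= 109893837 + 127080950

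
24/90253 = 24/90253 = 0.00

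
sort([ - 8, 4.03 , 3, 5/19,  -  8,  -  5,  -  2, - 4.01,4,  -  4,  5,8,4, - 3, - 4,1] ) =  [- 8,-8,-5, - 4.01, - 4, - 4, - 3, - 2, 5/19, 1,  3 , 4, 4, 4.03, 5,8]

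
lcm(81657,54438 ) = 163314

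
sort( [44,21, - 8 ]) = [ - 8, 21,44 ]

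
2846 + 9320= 12166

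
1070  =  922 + 148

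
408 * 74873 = 30548184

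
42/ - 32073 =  - 1 + 10677/10691 = - 0.00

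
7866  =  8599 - 733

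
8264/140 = 2066/35 = 59.03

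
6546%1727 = 1365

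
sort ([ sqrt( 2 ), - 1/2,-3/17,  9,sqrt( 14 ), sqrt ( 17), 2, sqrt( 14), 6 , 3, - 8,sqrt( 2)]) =[ - 8,-1/2, - 3/17,  sqrt(2), sqrt ( 2 ),2,3, sqrt(14),sqrt(14 ),sqrt( 17),6,9]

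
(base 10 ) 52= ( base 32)1k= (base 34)1I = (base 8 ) 64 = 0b110100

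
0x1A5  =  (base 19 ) 133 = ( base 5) 3141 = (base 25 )GL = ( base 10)421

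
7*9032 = 63224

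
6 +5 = 11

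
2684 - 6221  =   - 3537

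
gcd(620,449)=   1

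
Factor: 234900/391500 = 3^1*5^( - 1) = 3/5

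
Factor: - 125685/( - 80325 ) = 133/85= 5^( - 1)*7^1 * 17^(-1) * 19^1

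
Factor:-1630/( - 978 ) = 3^( - 1)*5^1 = 5/3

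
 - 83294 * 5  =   - 416470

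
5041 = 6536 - 1495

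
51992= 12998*4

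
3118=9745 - 6627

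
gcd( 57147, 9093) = 3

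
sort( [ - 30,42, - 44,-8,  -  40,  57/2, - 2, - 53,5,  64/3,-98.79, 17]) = [- 98.79,-53, - 44,-40, - 30,-8, - 2,5 , 17,64/3, 57/2, 42]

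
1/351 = 1/351 =0.00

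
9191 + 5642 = 14833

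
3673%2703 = 970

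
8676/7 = 1239 +3/7  =  1239.43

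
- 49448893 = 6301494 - 55750387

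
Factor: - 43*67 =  - 2881 = - 43^1*67^1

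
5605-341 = 5264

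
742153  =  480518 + 261635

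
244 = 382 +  - 138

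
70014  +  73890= 143904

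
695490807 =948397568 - 252906761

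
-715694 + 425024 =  - 290670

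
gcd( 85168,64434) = 2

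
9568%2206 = 744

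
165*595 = 98175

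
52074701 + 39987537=92062238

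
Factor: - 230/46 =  - 5 = - 5^1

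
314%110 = 94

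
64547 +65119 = 129666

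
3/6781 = 3/6781 = 0.00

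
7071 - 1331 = 5740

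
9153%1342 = 1101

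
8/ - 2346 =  - 4/1173 = - 0.00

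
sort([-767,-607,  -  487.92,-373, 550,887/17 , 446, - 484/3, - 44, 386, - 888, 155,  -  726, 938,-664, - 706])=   [-888 , -767 , - 726,-706,-664, - 607, - 487.92,-373, - 484/3,-44, 887/17, 155,386, 446 , 550 , 938 ] 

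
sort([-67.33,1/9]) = [ - 67.33,1/9 ] 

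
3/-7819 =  - 1 + 7816/7819= - 0.00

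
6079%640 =319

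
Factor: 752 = 2^4*47^1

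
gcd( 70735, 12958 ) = 1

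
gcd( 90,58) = 2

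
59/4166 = 59/4166  =  0.01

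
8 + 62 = 70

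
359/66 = 359/66 = 5.44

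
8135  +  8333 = 16468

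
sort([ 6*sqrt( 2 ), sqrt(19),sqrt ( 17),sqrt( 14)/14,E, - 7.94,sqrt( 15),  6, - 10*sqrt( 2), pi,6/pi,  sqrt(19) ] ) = [ - 10*sqrt (2), - 7.94, sqrt(14 )/14, 6/pi, E , pi, sqrt(15 ),sqrt( 17), sqrt(19),sqrt( 19), 6,6 * sqrt(2 )] 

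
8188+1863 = 10051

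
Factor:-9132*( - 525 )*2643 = 12671334900= 2^2*3^3*5^2*7^1*761^1*881^1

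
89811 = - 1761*( - 51)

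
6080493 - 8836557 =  - 2756064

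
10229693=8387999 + 1841694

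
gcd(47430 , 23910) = 30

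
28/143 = 28/143 = 0.20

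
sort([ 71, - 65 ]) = [ -65, 71 ] 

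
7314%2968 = 1378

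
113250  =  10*11325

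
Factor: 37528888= 2^3*139^1*33749^1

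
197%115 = 82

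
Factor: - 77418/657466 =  - 3^2*11^1 * 17^1 * 23^1*97^( - 1)* 3389^ ( - 1) = - 38709/328733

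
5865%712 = 169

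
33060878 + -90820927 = -57760049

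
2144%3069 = 2144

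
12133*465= 5641845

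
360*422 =151920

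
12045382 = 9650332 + 2395050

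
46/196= 23/98 = 0.23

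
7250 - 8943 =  - 1693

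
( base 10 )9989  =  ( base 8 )23405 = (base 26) ek5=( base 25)foe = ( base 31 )AC7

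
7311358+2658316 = 9969674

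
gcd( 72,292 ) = 4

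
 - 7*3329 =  - 23303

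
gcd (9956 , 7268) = 4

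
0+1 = 1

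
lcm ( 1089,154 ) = 15246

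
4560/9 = 506+2/3 = 506.67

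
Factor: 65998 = 2^1*32999^1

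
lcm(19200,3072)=76800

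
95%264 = 95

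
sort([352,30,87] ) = [30,  87,352 ]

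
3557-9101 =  - 5544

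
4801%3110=1691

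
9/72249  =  3/24083=0.00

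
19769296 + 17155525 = 36924821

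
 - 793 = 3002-3795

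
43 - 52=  - 9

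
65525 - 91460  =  -25935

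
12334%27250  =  12334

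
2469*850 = 2098650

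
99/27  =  3 + 2/3=3.67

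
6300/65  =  96+ 12/13 = 96.92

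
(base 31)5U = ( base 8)271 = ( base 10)185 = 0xB9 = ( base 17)af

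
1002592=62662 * 16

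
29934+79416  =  109350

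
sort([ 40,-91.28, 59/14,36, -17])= [ - 91.28, - 17,59/14,36, 40 ] 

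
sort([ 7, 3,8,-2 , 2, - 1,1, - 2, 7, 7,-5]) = [  -  5,  -  2, - 2, -1, 1,2, 3, 7,7, 7, 8 ] 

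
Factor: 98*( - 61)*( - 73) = 2^1*7^2*61^1*73^1=436394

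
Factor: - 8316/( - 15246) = 6/11 = 2^1*3^1*11^(  -  1)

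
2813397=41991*67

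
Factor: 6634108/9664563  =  2^2*3^ ( -1)*13^1*47^(-1)*68543^( - 1)*127579^1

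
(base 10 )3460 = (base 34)2xq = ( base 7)13042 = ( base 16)D84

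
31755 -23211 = 8544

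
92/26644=23/6661 = 0.00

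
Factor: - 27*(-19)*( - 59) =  - 3^3*19^1 * 59^1 = - 30267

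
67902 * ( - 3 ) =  - 203706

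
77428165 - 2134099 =75294066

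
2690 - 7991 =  - 5301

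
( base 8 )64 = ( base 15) 37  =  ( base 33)1j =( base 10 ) 52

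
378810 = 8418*45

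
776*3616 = 2806016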